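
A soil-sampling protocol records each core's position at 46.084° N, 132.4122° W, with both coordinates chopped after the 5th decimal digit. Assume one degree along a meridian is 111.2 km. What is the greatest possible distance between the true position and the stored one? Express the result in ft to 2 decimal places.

4.44 ft

Truncating at 5 decimal places can drop up to a full unit in the last place, so each coordinate may be off by as much as 1e-05°.
Latitude error → 1e-05 × 111200 = 1.112 m along the meridian.
East–west component at 46.084°: 1e-05° × 111200 × cos 46.084° ≈ 1e-05 × 77128.7 ≈ 0.771287 m.
Combining orthogonally: (1.112² + 0.771287²)^½ ≈ 1.3533 m.
Converting: 1.3533 m × 3.2808 ft/m ≈ 4.44 ft.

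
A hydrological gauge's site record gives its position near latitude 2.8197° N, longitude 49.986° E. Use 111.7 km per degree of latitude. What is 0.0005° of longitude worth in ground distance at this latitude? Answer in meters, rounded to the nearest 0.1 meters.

55.8 meters

One degree of longitude here spans 111700 × cos 2.8197° = 111700 × 0.9988 ≈ 111565 m; 0.0005° of that is 55.7824 m.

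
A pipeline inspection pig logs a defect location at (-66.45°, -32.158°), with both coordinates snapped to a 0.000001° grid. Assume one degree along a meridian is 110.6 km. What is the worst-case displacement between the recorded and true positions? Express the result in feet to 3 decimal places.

0.195 feet

With a 0.000001° grid the true value lies within half a step, ±0.000001°/2 = ±5e-07°, of the stored one.
N–S: 5e-07° × 110600 m/° = 0.0553 m.
Longitude error → 5e-07 × 110600 × cos 66.45° = 5e-07 × 110600 × 0.3995 ≈ 0.0220951 m.
Worst case both components are at the extreme and orthogonal: √(0.0553² + 0.0220951²) ≈ 0.0595507 m.
Converting: 0.0595507 m × 3.2808 ft/m ≈ 0.19538 ft.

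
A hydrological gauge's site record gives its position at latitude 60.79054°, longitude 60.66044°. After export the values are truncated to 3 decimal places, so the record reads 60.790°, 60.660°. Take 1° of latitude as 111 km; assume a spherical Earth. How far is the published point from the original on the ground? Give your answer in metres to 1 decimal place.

Δlat = 60.79054 − 60.790 = +0.00054°; Δlon = 60.66044 − 60.660 = +0.00044°.
N–S: 0.00054° × 111000 m/° = 59.94 m.
E–W at 60.79°: 0.00044° × 111000 × cos 60.79° = 0.00044 × 111000 × 0.4880 ≈ 23.8345 m.
Combined displacement = (59.94² + 23.8345²)^½ ≈ 64.5049 m.

64.5 metres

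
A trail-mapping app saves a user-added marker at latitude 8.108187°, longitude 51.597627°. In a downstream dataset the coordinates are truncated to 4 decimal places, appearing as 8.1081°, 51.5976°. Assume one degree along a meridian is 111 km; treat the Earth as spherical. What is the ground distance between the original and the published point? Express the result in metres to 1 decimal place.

Δlat = 8.108187 − 8.1081 = +0.000087°; Δlon = 51.597627 − 51.5976 = +0.000027°.
N–S: 0.000087° × 111000 m/° = 9.657 m.
East–west at this latitude: 0.000027° × 111000 × cos 8.1081° ≈ 0.000027 × 109890 = 2.96704 m.
Distance: √(9.657² + 2.96704²) ≈ 10.1025 m.

10.1 metres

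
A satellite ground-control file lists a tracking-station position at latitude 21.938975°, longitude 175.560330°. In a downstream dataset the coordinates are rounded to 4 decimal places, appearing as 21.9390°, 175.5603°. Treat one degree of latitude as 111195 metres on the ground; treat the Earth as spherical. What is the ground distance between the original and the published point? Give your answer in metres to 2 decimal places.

4.16 metres

The latitude changed by -0.000025° and the longitude by +0.000030°.
North–south shift: -0.000025 × 111195 = -2.77988 m.
East–west at this latitude: 0.000030° × 111195 × cos 21.939° ≈ 0.000030 × 103142 = 3.09427 m.
Combined displacement = (2.77988² + 3.09427²)^½ ≈ 4.1596 m.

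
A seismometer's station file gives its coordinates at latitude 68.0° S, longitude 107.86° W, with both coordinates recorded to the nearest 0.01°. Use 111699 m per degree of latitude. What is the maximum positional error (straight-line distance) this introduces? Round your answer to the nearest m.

Rounding to 2 decimal places leaves each coordinate within ±0.005° of the true value.
Latitude error → 0.005 × 111699 = 558.495 m along the meridian.
Longitude error → 0.005 × 111699 × cos 68° = 0.005 × 111699 × 0.3746 ≈ 209.216 m.
Combining orthogonally: (558.495² + 209.216²)^½ ≈ 596.396 m.

596 m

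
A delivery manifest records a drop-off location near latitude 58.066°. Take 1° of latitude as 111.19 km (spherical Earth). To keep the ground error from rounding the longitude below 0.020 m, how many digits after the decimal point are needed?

At 58.066° one degree of longitude covers 111190 × cos 58.066° ≈ 111190 × 0.5289 ≈ 58813.1 m.
N decimal places → at most half a unit in the last place, 0.5 × 10⁻ᴺ° = 58813.1/2 × 10⁻ᴺ m.
Need 0.5 × 58813.1 × 10⁻ᴺ ≤ 0.020 → 10⁻ᴺ ≤ 6.801e-07, so N ≥ 6.17.
N = 6 would give 0.0294 m (too coarse); N = 7 gives 0.00294 m ≤ 0.020 m.

7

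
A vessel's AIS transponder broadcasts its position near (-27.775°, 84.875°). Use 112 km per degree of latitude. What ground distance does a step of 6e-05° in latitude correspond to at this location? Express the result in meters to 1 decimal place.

6.7 meters

6e-05° × 112000 m/° = 6.72 m.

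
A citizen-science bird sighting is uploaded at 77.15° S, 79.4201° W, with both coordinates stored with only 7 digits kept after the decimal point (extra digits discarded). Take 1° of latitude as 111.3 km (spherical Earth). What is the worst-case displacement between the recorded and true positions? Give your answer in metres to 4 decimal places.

0.0114 metres

Truncating at 7 decimal places can drop up to a full unit in the last place, so each coordinate may be off by as much as 1e-07°.
North–south component: 1e-07° × 111300 = 0.01113 m.
E–W at 77.15°: 1e-07° × 111300 × cos 77.15° = 1e-07 × 111300 × 0.2224 ≈ 0.00247531 m.
Combining orthogonally: (0.01113² + 0.00247531²)^½ ≈ 0.0114019 m.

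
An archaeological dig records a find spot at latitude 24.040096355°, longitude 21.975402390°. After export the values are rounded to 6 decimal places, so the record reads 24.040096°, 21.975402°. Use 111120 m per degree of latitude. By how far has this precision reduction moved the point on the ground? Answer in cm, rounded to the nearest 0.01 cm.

Δlat = 24.040096355 − 24.040096 = +0.000000355°; Δlon = 21.975402390 − 21.975402 = +0.000000390°.
N–S: 0.000000355° × 111120 m/° = 0.0394476 m.
E–W at 24.0401°: 0.000000390° × 111120 × cos 24.0401° = 0.000000390 × 111120 × 0.9133 ≈ 0.0395778 m.
Combined displacement = (0.0394476² + 0.0395778²)^½ ≈ 0.0558795 m.
That is 0.0558795 m = 5.5879 cm.

5.59 cm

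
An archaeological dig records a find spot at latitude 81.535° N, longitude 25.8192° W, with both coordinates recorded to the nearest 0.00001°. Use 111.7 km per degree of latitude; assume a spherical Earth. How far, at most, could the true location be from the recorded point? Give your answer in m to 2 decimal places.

Rounding to 5 decimal places leaves each coordinate within ±5e-06° of the true value.
N–S: 5e-06° × 111700 m/° = 0.5585 m.
E–W at 81.535°: 5e-06° × 111700 × cos 81.535° = 5e-06 × 111700 × 0.1472 ≈ 0.0822141 m.
Combining orthogonally: (0.5585² + 0.0822141²)^½ ≈ 0.564519 m.

0.56 m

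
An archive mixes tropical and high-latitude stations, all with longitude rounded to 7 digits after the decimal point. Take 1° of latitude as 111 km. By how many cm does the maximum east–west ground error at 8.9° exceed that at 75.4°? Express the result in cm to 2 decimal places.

0.41 cm

Rounding to 7 decimal places leaves the longitude within ±5e-08° of the true value.
At 8.9°: 5e-08° × 111000 × cos 8.9° = 5e-08 × 111000 × 0.9880 ≈ 0.0054832 m.
At 75.4°: 5e-08° × 111000 × cos 75.4° = 5e-08 × 111000 × 0.2521 ≈ 0.001399 m.
Difference: 0.0054832 − 0.001399 = 0.0040842 m.
That is 0.00408419 m = 0.40842 cm.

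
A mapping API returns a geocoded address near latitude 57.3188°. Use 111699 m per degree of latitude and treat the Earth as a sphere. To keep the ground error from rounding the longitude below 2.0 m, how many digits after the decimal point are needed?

At 57.3188° one degree of longitude covers 111699 × cos 57.3188° ≈ 111699 × 0.5400 ≈ 60313.5 m.
With N decimal places the half-ulp bound is 0.5·10⁻ᴺ°, or 0.5·10⁻ᴺ × 60313.5 m on the ground.
Need 0.5 × 60313.5 × 10⁻ᴺ ≤ 2.0 → 10⁻ᴺ ≤ 6.632e-05, so N ≥ 4.18.
At 4 places the error can reach 3.02 m, but 5 places keeps it to 0.302 m.

5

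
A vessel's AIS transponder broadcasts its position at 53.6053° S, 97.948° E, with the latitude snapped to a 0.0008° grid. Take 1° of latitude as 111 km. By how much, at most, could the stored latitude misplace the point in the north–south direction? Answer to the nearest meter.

With a 0.0008° grid the true value lies within half a step, ±0.0008°/2 = ±0.0004°, of the stored one.
North–south distance: 0.0004° × 111000 m/° = 44.4 m.

44 meters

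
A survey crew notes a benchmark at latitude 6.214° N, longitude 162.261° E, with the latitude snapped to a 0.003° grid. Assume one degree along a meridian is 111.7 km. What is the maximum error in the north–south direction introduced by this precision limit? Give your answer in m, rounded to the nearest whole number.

With a 0.003° grid the true value lies within half a step, ±0.003°/2 = ±0.0015°, of the stored one.
So the N–S error is at most 0.0015 × 111700 = 167.55 m.

168 m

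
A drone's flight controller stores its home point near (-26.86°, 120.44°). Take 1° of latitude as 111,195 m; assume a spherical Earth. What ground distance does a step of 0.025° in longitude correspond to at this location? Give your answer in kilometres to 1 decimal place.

One degree of longitude here spans 111195 × cos 26.86° = 111195 × 0.8921 ≈ 99198.5 m; 0.025° of that is 2479.96 m.
That is 2479.96 m = 2.48 km.

2.5 kilometres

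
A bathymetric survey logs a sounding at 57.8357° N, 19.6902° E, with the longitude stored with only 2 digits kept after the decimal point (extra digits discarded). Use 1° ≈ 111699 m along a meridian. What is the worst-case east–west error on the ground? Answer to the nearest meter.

595 meters

Truncating at 2 decimal places can drop up to a full unit in the last place, so the longitude may be off by as much as 0.01°.
Parallels shrink by cos φ, so at 57.8357° a degree of longitude is 111699 × 0.5323 ≈ 59462.8 m.
Maximum E–W displacement: 0.01 × 59462.8 = 594.628 m.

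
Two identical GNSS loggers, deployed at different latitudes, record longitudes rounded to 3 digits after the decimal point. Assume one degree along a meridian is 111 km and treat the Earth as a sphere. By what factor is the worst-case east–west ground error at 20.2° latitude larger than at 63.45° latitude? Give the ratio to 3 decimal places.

Rounding to 3 decimal places leaves the longitude within ±0.0005° of the true value.
Error at 20.2° = 0.0005° × 111000 × cos 20.2° ≈ 55.5 × 0.9385 = 52.086 m.
At 63.45°: 0.0005° × 111000 × cos 63.45° = 0.0005 × 111000 × 0.4470 ≈ 24.807 m.
The ratio reduces to cos 20.2° / cos 63.45° = 0.9385/0.4470 ≈ 2.0996.

2.100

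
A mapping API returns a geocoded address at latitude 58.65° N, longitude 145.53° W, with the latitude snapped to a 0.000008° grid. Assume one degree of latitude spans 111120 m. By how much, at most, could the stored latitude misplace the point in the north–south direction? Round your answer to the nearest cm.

With a 0.000008° grid the true value lies within half a step, ±0.000008°/2 = ±4e-06°, of the stored one.
North–south distance: 4e-06° × 111120 m/° = 0.44448 m.
That is 0.44448 m = 44.448 cm.

44 cm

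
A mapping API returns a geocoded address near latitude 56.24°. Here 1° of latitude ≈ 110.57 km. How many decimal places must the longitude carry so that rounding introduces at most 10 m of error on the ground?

At 56.24° one degree of longitude covers 110570 × cos 56.24° ≈ 110570 × 0.5557 ≈ 61445.4 m.
N decimal places → at most half a unit in the last place, 0.5 × 10⁻ᴺ° = 61445.4/2 × 10⁻ᴺ m.
Setting 30722.7 × 10⁻ᴺ ≤ 10 gives 10ᴺ ≥ 3072, i.e. N ≥ 3.49.
At 3 places the error can reach 30.7 m, but 4 places keeps it to 3.07 m.

4 decimal places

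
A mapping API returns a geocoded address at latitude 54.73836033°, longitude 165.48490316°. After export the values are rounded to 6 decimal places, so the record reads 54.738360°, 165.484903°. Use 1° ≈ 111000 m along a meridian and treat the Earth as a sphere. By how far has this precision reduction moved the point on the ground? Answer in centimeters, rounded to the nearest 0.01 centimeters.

3.80 centimeters

The latitude changed by +0.00000033° and the longitude by +0.00000016°.
North–south shift: 0.00000033 × 111000 = 0.03663 m.
E–W at 54.7384°: 0.00000016° × 111000 × cos 54.7384° = 0.00000016 × 111000 × 0.5773 ≈ 0.010253 m.
Distance: √(0.03663² + 0.010253²) ≈ 0.0380379 m.
That is 0.0380379 m = 3.8038 cm.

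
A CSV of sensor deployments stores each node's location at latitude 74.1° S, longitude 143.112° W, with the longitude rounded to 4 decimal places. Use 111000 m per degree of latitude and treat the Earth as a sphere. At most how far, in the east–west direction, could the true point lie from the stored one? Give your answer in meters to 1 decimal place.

1.5 meters

Rounding to 4 decimal places leaves the longitude within ±5e-05° of the true value.
At latitude 74.1° a degree of longitude spans 111000 m × cos 74.1° = 111000 × 0.2740 ≈ 30409.5 m.
Maximum E–W displacement: 5e-05 × 30409.5 = 1.52047 m.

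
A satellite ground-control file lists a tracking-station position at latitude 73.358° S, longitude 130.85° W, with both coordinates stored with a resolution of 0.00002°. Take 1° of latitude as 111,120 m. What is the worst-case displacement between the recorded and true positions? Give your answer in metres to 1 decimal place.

With a 0.00002° grid the true value lies within half a step, ±0.00002°/2 = ±1e-05°, of the stored one.
North–south component: 1e-05° × 111120 = 1.1112 m.
E–W at 73.358°: 1e-05° × 111120 × cos 73.358° = 1e-05 × 111120 × 0.2864 ≈ 0.318237 m.
Worst case both components are at the extreme and orthogonal: √(1.1112² + 0.318237²) ≈ 1.15587 m.

1.2 metres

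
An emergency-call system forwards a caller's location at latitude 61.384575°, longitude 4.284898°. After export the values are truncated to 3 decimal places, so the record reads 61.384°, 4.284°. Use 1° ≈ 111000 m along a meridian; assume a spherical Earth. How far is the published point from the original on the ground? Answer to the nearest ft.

261 ft

Δlat = 61.384575 − 61.384 = +0.000575°; Δlon = 4.284898 − 4.284 = +0.000898°.
N–S: 0.000575° × 111000 m/° = 63.825 m.
East–west at this latitude: 0.000898° × 111000 × cos 61.384° ≈ 0.000898 × 53162 = 47.7395 m.
Hypotenuse of the two orthogonal shifts: √(63.825² + 47.7395²) = 79.7038 m.
Converting: 79.7038 m × 3.2808 ft/m ≈ 261.5 ft.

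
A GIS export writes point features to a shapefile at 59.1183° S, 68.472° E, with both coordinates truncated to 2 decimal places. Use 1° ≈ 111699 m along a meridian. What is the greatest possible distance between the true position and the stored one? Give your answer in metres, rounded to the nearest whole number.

1256 metres

Truncating at 2 decimal places can drop up to a full unit in the last place, so each coordinate may be off by as much as 0.01°.
Latitude error → 0.01 × 111699 = 1116.99 m along the meridian.
Longitude error → 0.01 × 111699 × cos 59.1183° = 0.01 × 111699 × 0.5133 ≈ 573.314 m.
The two errors are perpendicular, so the maximum displacement is √(1116.99² + 573.314²) ≈ 1255.53 m.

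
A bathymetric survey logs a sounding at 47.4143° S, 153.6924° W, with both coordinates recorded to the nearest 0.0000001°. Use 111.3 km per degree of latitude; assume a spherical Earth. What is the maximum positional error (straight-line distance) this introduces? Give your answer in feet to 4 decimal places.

Rounding to 7 decimal places leaves each coordinate within ±5e-08° of the true value.
North–south component: 5e-08° × 111300 = 0.005565 m.
E–W at 47.4143°: 5e-08° × 111300 × cos 47.4143° = 5e-08 × 111300 × 0.6767 ≈ 0.00376579 m.
Combining orthogonally: (0.005565² + 0.00376579²)^½ ≈ 0.00671941 m.
Converting: 0.00671941 m × 3.2808 ft/m ≈ 0.022045 ft.

0.0220 feet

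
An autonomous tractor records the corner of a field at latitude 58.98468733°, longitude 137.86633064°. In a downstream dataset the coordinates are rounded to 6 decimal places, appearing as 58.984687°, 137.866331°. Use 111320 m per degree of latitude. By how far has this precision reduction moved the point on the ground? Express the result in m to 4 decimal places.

Δlat = 58.98468733 − 58.984687 = +0.00000033°; Δlon = 137.86633064 − 137.866331 = -0.00000036°.
N–S: 0.00000033° × 111320 m/° = 0.0367356 m.
E–W at 58.9847°: -0.00000036° × 111320 × cos 58.9847° = -0.00000036 × 111320 × 0.5153 ≈ -0.0206494 m.
Distance: √(0.0367356² + 0.0206494²) ≈ 0.0421415 m.

0.0421 m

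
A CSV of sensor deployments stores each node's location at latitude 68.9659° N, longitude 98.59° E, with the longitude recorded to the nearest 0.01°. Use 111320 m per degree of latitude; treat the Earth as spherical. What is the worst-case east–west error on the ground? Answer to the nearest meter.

200 meters

Rounding to 2 decimal places leaves the longitude within ±0.005° of the true value.
At latitude 68.9659° a degree of longitude spans 111320 m × cos 68.9659° = 111320 × 0.3589 ≈ 39955.4 m.
Maximum E–W displacement: 0.005 × 39955.4 = 199.777 m.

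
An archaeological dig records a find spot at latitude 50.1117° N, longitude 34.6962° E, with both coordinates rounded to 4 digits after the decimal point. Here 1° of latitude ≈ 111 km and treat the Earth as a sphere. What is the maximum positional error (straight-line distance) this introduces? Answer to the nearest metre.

7 metres

Rounding to 4 decimal places leaves each coordinate within ±5e-05° of the true value.
Latitude error → 5e-05 × 111000 = 5.55 m along the meridian.
Longitude error → 5e-05 × 111000 × cos 50.1117° = 5e-05 × 111000 × 0.6413 ≈ 3.55918 m.
Worst case both components are at the extreme and orthogonal: √(5.55² + 3.55918²) ≈ 6.5932 m.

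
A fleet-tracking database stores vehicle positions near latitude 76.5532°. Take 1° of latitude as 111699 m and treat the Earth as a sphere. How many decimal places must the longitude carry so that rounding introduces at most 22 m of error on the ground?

At 76.5532° one degree of longitude covers 111699 × cos 76.5532° ≈ 111699 × 0.2325 ≈ 25974.8 m.
N decimal places → at most half a unit in the last place, 0.5 × 10⁻ᴺ° = 25974.8/2 × 10⁻ᴺ m.
Setting 12987.4 × 10⁻ᴺ ≤ 22 gives 10ᴺ ≥ 590.3, i.e. N ≥ 2.77.
At 2 places the error can reach 130 m, but 3 places keeps it to 13 m.

3 decimal places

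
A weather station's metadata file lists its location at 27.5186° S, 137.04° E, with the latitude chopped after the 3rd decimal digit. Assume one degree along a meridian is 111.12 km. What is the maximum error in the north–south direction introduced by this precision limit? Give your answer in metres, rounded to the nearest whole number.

111 metres

Truncating at 3 decimal places can drop up to a full unit in the last place, so the latitude may be off by as much as 0.001°.
So the N–S error is at most 0.001 × 111120 = 111.12 m.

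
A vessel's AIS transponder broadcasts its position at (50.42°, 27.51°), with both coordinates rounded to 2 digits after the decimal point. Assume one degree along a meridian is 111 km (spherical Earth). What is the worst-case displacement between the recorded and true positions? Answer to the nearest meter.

Rounding to 2 decimal places leaves each coordinate within ±0.005° of the true value.
North–south component: 0.005° × 111000 = 555 m.
East–west component at 50.42°: 0.005° × 111000 × cos 50.42° ≈ 0.005 × 70724.2 ≈ 353.621 m.
The two errors are perpendicular, so the maximum displacement is √(555² + 353.621²) ≈ 658.083 m.

658 meters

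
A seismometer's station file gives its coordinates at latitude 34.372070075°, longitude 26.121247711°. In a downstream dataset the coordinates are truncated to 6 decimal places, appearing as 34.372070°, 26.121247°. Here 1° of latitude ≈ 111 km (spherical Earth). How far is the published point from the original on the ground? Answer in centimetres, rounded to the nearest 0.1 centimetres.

The latitude changed by +0.000000075° and the longitude by +0.000000711°.
N–S: 0.000000075° × 111000 m/° = 0.008325 m.
East–west at this latitude: 0.000000711° × 111000 × cos 34.3721° ≈ 0.000000711 × 91618.2 = 0.0651405 m.
Distance: √(0.008325² + 0.0651405²) ≈ 0.0656703 m.
That is 0.0656703 m = 6.567 cm.

6.6 centimetres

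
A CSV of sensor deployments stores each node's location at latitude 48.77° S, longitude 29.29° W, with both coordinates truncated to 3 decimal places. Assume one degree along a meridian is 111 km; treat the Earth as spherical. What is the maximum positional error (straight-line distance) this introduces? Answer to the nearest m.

Truncating at 3 decimal places can drop up to a full unit in the last place, so each coordinate may be off by as much as 0.001°.
North–south component: 0.001° × 111000 = 111 m.
Longitude error → 0.001 × 111000 × cos 48.77° = 0.001 × 111000 × 0.6591 ≈ 73.1583 m.
The two errors are perpendicular, so the maximum displacement is √(111² + 73.1583²) ≈ 132.94 m.

133 m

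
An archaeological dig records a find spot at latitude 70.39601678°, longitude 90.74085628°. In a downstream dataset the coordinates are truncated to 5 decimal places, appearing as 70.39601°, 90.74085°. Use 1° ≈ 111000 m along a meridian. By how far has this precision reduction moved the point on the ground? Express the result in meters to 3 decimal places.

0.788 meters

The latitude changed by +0.00000678° and the longitude by +0.00000628°.
N–S: 0.00000678° × 111000 m/° = 0.75258 m.
E–W at 70.396°: 0.00000628° × 111000 × cos 70.396° = 0.00000628 × 111000 × 0.3355 ≈ 0.233882 m.
Distance: √(0.75258² + 0.233882²) ≈ 0.788085 m.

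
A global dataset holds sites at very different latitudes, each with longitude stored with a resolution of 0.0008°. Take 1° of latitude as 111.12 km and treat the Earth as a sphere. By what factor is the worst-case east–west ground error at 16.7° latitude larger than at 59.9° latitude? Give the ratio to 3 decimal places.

1.910

With a 0.0008° grid the true value lies within half a step, ±0.0008°/2 = ±0.0004°, of the stored one.
Error at 16.7° = 0.0004° × 111120 × cos 16.7° ≈ 44.448 × 0.9578 = 42.573 m.
At 59.9°: 0.0004° × 111120 × cos 59.9° = 0.0004 × 111120 × 0.5015 ≈ 22.291 m.
The ratio reduces to cos 16.7° / cos 59.9° = 0.9578/0.5015 ≈ 1.9099.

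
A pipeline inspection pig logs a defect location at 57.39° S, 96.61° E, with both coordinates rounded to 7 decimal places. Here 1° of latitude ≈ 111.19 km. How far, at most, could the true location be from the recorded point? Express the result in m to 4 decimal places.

0.0063 m

Rounding to 7 decimal places leaves each coordinate within ±5e-08° of the true value.
Latitude error → 5e-08 × 111190 = 0.0055595 m along the meridian.
E–W at 57.39°: 5e-08° × 111190 × cos 57.39° = 5e-08 × 111190 × 0.5389 ≈ 0.00299611 m.
Combining orthogonally: (0.0055595² + 0.00299611²)^½ ≈ 0.00631544 m.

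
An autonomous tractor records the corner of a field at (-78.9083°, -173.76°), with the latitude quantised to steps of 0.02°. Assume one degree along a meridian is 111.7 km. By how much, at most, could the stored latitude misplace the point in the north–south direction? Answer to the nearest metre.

1117 metres

With a 0.02° grid the true value lies within half a step, ±0.02°/2 = ±0.01°, of the stored one.
So the N–S error is at most 0.01 × 111700 = 1117 m.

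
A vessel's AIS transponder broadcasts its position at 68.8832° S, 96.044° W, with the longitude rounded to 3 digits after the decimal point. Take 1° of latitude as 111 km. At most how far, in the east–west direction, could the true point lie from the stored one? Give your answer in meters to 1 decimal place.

Rounding to 3 decimal places leaves the longitude within ±0.0005° of the true value.
At latitude 68.8832° a degree of longitude spans 111000 m × cos 68.8832° = 111000 × 0.3603 ≈ 39990 m.
Maximum E–W displacement: 0.0005 × 39990 = 19.995 m.

20.0 meters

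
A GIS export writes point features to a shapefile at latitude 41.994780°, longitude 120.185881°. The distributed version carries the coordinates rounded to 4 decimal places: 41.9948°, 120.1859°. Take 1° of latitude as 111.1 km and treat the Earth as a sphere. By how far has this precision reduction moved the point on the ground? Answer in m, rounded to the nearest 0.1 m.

2.7 m

Δlat = 41.994780 − 41.9948 = -0.000020°; Δlon = 120.185881 − 120.1859 = -0.000019°.
N–S: -0.000020° × 111100 m/° = -2.222 m.
E–W at 41.9948°: -0.000019° × 111100 × cos 41.9948° = -0.000019 × 111100 × 0.7432 ≈ -1.56883 m.
Hypotenuse of the two orthogonal shifts: √(2.222² + 1.56883²) = 2.72002 m.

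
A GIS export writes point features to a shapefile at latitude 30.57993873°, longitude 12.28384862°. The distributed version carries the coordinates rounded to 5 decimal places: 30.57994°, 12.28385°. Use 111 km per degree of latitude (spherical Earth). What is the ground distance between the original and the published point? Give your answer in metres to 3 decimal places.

The latitude changed by -0.00000127° and the longitude by -0.00000138°.
N–S: -0.00000127° × 111000 m/° = -0.14097 m.
E–W at 30.5799°: -0.00000138° × 111000 × cos 30.5799° = -0.00000138 × 111000 × 0.8609 ≈ -0.131876 m.
Distance: √(0.14097² + 0.131876²) ≈ 0.193038 m.

0.193 metres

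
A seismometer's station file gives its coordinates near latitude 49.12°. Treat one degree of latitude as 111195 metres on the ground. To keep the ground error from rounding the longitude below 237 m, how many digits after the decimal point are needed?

3

At 49.12° one degree of longitude covers 111195 × cos 49.12° ≈ 111195 × 0.6545 ≈ 72774.6 m.
N decimal places → at most half a unit in the last place, 0.5 × 10⁻ᴺ° = 72774.6/2 × 10⁻ᴺ m.
Need 0.5 × 72774.6 × 10⁻ᴺ ≤ 237 → 10⁻ᴺ ≤ 6.513e-03, so N ≥ 2.19.
So 3 decimal places suffice (36.4 m); 2 would allow up to 364 m.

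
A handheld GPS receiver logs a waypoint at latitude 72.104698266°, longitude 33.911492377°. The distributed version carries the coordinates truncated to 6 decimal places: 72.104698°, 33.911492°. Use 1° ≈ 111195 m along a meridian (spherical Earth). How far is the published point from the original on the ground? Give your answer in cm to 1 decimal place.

The latitude changed by +0.000000266° and the longitude by +0.000000377°.
North–south shift: 0.000000266 × 111195 = 0.0295779 m.
East–west at this latitude: 0.000000377° × 111195 × cos 72.1047° ≈ 0.000000377 × 34167.8 = 0.0128813 m.
Distance: √(0.0295779² + 0.0128813²) ≈ 0.0322611 m.
That is 0.0322611 m = 3.2261 cm.

3.2 cm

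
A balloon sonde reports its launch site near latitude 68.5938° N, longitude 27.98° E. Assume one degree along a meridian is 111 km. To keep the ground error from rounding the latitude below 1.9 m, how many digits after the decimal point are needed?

5

One degree of latitude covers 111000 m.
Rounding to N decimal places gives at most 0.5 × 10⁻ᴺ degrees of error, i.e. 0.5 × 10⁻ᴺ × 111000 m.
Setting 55500 × 10⁻ᴺ ≤ 1.9 gives 10ᴺ ≥ 2.921e+04, i.e. N ≥ 4.47.
At 4 places the error can reach 5.55 m, but 5 places keeps it to 0.555 m.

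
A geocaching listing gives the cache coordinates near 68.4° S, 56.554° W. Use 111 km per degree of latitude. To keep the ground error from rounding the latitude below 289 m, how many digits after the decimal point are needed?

3 decimal places

One degree of latitude covers 111000 m.
With N decimal places the half-ulp bound is 0.5·10⁻ᴺ°, or 0.5·10⁻ᴺ × 111000 m on the ground.
Need 0.5 × 111000 × 10⁻ᴺ ≤ 289 → 10⁻ᴺ ≤ 5.207e-03, so N ≥ 2.28.
N = 2 would give 555 m (too coarse); N = 3 gives 55.5 m ≤ 289 m.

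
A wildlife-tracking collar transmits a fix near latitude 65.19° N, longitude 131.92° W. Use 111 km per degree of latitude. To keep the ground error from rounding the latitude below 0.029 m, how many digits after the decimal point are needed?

One degree of latitude covers 111000 m.
With N decimal places the half-ulp bound is 0.5·10⁻ᴺ°, or 0.5·10⁻ᴺ × 111000 m on the ground.
Setting 55500 × 10⁻ᴺ ≤ 0.029 gives 10ᴺ ≥ 1.914e+06, i.e. N ≥ 6.28.
So 7 decimal places suffice (0.00555 m); 6 would allow up to 0.0555 m.

7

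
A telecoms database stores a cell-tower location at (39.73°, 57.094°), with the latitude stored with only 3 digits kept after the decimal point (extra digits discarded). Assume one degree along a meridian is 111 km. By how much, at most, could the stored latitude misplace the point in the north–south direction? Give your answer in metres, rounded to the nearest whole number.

Truncating at 3 decimal places can drop up to a full unit in the last place, so the latitude may be off by as much as 0.001°.
So the N–S error is at most 0.001 × 111000 = 111 m.

111 metres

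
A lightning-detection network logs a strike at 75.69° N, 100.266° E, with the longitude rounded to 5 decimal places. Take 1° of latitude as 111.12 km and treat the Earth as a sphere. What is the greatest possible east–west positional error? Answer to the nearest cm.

14 cm

Rounding to 5 decimal places leaves the longitude within ±5e-06° of the true value.
One degree of longitude at 75.69° is 111120 × cos 75.69° ≈ 111120 × 0.2472 = 27465.3 m.
So at most 5e-06° × 27465.3 ≈ 0.137327 m east–west.
That is 0.137327 m = 13.733 cm.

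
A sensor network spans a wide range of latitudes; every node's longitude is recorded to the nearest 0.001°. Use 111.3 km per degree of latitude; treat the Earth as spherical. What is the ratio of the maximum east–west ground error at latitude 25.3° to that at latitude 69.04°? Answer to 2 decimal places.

2.53

Rounding to 3 decimal places leaves the longitude within ±0.0005° of the true value.
Error at 25.3° = 0.0005° × 111300 × cos 25.3° ≈ 55.65 × 0.9041 = 50.312 m.
Error at 69.04° = 0.0005° × 111300 × cos 69.04° ≈ 55.65 × 0.3577 = 19.907 m.
The ratio reduces to cos 25.3° / cos 69.04° = 0.9041/0.3577 ≈ 2.5274.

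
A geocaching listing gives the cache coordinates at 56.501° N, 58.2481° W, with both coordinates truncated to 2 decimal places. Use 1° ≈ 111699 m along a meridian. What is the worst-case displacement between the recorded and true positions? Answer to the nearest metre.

1276 metres

Truncating at 2 decimal places can drop up to a full unit in the last place, so each coordinate may be off by as much as 0.01°.
Latitude error → 0.01 × 111699 = 1116.99 m along the meridian.
East–west component at 56.501°: 0.01° × 111699 × cos 56.501° ≈ 0.01 × 61649.2 ≈ 616.492 m.
The two errors are perpendicular, so the maximum displacement is √(1116.99² + 616.492²) ≈ 1275.82 m.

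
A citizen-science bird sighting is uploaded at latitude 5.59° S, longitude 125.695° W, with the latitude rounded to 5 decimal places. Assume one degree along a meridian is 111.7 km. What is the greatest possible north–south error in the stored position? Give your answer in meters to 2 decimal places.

Rounding to 5 decimal places leaves the latitude within ±5e-06° of the true value.
North–south distance: 5e-06° × 111700 m/° = 0.5585 m.

0.56 meters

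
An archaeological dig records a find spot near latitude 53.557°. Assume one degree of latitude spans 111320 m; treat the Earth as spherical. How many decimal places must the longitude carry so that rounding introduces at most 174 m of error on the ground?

At 53.557° one degree of longitude covers 111320 × cos 53.557° ≈ 111320 × 0.5940 ≈ 66126.6 m.
Rounding to N decimal places gives at most 0.5 × 10⁻ᴺ degrees of error, i.e. 0.5 × 10⁻ᴺ × 66126.6 m.
Setting 33063.3 × 10⁻ᴺ ≤ 174 gives 10ᴺ ≥ 190, i.e. N ≥ 2.28.
So 3 decimal places suffice (33.1 m); 2 would allow up to 331 m.

3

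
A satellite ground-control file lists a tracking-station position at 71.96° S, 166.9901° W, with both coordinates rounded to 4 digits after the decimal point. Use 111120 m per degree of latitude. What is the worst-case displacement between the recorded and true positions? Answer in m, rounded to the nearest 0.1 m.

Rounding to 4 decimal places leaves each coordinate within ±5e-05° of the true value.
North–south component: 5e-05° × 111120 = 5.556 m.
E–W at 71.96°: 5e-05° × 111120 × cos 71.96° = 5e-05 × 111120 × 0.3097 ≈ 1.72059 m.
Combining orthogonally: (5.556² + 1.72059²)^½ ≈ 5.81632 m.

5.8 m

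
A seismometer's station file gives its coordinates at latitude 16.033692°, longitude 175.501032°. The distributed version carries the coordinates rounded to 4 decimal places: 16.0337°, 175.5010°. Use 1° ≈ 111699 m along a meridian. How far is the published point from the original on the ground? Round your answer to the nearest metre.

4 metres

Δlat = 16.033692 − 16.0337 = -0.000008°; Δlon = 175.501032 − 175.5010 = +0.000032°.
N–S: -0.000008° × 111699 m/° = -0.893592 m.
East–west at this latitude: 0.000032° × 111699 × cos 16.0337° ≈ 0.000032 × 107354 = 3.43532 m.
Distance: √(0.893592² + 3.43532²) ≈ 3.54964 m.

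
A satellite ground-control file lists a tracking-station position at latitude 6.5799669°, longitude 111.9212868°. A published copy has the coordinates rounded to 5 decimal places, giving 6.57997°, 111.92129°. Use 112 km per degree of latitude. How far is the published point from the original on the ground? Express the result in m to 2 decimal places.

0.50 m

The latitude changed by -0.0000031° and the longitude by -0.0000032°.
North–south shift: -0.0000031 × 112000 = -0.3472 m.
E–W at 6.57997°: -0.0000032° × 112000 × cos 6.57997° = -0.0000032 × 112000 × 0.9934 ≈ -0.356039 m.
Combined displacement = (0.3472² + 0.356039²)^½ ≈ 0.497304 m.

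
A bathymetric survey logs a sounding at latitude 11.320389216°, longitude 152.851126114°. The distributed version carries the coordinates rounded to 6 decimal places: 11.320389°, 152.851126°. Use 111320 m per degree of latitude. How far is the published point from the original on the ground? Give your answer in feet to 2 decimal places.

The latitude changed by +0.000000216° and the longitude by +0.000000114°.
North–south shift: 0.000000216 × 111320 = 0.0240451 m.
East–west at this latitude: 0.000000114° × 111320 × cos 11.3204° ≈ 0.000000114 × 109154 = 0.0124436 m.
Combined displacement = (0.0240451² + 0.0124436²)^½ ≈ 0.0270742 m.
In feet: 0.0270742 m ÷ 0.3048 ≈ 0.088826 ft.

0.09 feet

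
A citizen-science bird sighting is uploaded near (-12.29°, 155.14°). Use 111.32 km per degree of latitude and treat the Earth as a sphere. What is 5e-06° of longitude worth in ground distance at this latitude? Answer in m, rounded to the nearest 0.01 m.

One degree of longitude here spans 111320 × cos 12.29° = 111320 × 0.9771 ≈ 108769 m; 5e-06° of that is 0.543844 m.

0.54 m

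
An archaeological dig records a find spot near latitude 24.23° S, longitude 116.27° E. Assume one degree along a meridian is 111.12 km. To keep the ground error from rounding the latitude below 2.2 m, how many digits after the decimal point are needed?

One degree of latitude covers 111120 m.
Rounding to N decimal places gives at most 0.5 × 10⁻ᴺ degrees of error, i.e. 0.5 × 10⁻ᴺ × 111120 m.
Setting 55560 × 10⁻ᴺ ≤ 2.2 gives 10ᴺ ≥ 2.525e+04, i.e. N ≥ 4.40.
So 5 decimal places suffice (0.556 m); 4 would allow up to 5.56 m.

5 decimal places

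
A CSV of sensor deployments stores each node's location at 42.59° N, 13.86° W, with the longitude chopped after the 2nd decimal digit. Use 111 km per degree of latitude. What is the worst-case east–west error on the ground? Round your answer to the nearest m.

817 m

Truncating at 2 decimal places can drop up to a full unit in the last place, so the longitude may be off by as much as 0.01°.
At latitude 42.59° a degree of longitude spans 111000 m × cos 42.59° = 111000 × 0.7362 ≈ 81719.9 m.
Maximum E–W displacement: 0.01 × 81719.9 = 817.199 m.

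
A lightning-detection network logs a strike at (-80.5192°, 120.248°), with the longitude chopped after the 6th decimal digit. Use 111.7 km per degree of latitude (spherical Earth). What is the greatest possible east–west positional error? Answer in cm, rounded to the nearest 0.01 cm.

1.84 cm

Truncating at 6 decimal places can drop up to a full unit in the last place, so the longitude may be off by as much as 1e-06°.
One degree of longitude at 80.5192° is 111700 × cos 80.5192° ≈ 111700 × 0.1647 = 18398.9 m.
Maximum E–W displacement: 1e-06 × 18398.9 = 0.0183989 m.
That is 0.0183989 m = 1.8399 cm.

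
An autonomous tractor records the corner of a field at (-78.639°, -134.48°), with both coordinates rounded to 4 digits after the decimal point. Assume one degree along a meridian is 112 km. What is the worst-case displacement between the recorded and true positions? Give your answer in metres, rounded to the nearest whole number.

6 metres

Rounding to 4 decimal places leaves each coordinate within ±5e-05° of the true value.
N–S: 5e-05° × 112000 m/° = 5.6 m.
Longitude error → 5e-05 × 112000 × cos 78.639° = 5e-05 × 112000 × 0.1970 ≈ 1.10314 m.
Worst case both components are at the extreme and orthogonal: √(5.6² + 1.10314²) ≈ 5.70762 m.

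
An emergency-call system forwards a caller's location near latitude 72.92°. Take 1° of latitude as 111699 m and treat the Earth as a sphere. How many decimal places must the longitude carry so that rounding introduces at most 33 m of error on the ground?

At 72.92° one degree of longitude covers 111699 × cos 72.92° ≈ 111699 × 0.2937 ≈ 32806.7 m.
Rounding to N decimal places gives at most 0.5 × 10⁻ᴺ degrees of error, i.e. 0.5 × 10⁻ᴺ × 32806.7 m.
Need 0.5 × 32806.7 × 10⁻ᴺ ≤ 33 → 10⁻ᴺ ≤ 2.012e-03, so N ≥ 2.70.
So 3 decimal places suffice (16.4 m); 2 would allow up to 164 m.

3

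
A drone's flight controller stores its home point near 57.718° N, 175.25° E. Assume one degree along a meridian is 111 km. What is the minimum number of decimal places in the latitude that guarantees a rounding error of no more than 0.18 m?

6 decimal places

One degree of latitude covers 111000 m.
Rounding to N decimal places gives at most 0.5 × 10⁻ᴺ degrees of error, i.e. 0.5 × 10⁻ᴺ × 111000 m.
Setting 55500 × 10⁻ᴺ ≤ 0.18 gives 10ᴺ ≥ 3.083e+05, i.e. N ≥ 5.49.
N = 5 would give 0.555 m (too coarse); N = 6 gives 0.0555 m ≤ 0.18 m.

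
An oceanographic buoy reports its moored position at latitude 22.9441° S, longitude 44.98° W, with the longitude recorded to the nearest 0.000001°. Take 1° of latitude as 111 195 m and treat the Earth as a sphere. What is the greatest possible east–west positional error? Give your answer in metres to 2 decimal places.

Rounding to 6 decimal places leaves the longitude within ±5e-07° of the true value.
At latitude 22.9441° a degree of longitude spans 111195 m × cos 22.9441° = 111195 × 0.9209 ≈ 102398 m.
Maximum E–W displacement: 5e-07 × 102398 = 0.0511989 m.

0.05 metres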